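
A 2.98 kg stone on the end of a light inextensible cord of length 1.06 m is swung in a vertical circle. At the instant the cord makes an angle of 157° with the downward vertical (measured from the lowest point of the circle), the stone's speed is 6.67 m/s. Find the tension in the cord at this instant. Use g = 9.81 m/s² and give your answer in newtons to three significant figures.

Take the radial direction toward the centre of the circle as positive. The component of the weight along the string toward the centre is −mg cos φ (φ measured from the bottom), so Newton's second law along the string gives T − mg cos φ = m v²/r.
cos 157° = -0.9205, so T = m(v²/r + g cos φ) = 2.98 × ((6.67)²/1.06 + 9.81 × -0.9205) = 2.98 × (41.97 + (-9.030)) = 2.98 × 32.94 = 98.16 N.

98.2 N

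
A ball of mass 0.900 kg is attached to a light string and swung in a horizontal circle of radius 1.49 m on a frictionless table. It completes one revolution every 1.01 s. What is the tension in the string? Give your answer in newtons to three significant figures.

v = 2πr/T = 2π × 1.49/1.01 = 9.269 m/s.
The tension is the only horizontal force, so it supplies the full centripetal force: T = m v²/r = 0.900 × (9.269)²/1.49 = 0.900 × 85.92/1.49 = 51.90 N.

51.9 N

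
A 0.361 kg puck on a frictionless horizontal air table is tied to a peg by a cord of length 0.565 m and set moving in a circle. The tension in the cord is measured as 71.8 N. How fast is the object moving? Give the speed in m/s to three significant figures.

10.6 m/s

T = m v²/r ⇒ v = √(T r / m) = √(71.8 × 0.565 / 0.361) = √112.4 = 10.60 m/s.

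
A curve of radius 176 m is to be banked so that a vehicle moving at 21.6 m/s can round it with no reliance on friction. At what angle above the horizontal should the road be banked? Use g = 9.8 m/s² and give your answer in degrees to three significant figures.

15.1°

For a frictionless banked turn: horizontally N sinθ = mv²/r and vertically N cosθ = mg.
Dividing: tanθ = v²/(r g) = (21.6)²/(176 × 9.8) = 466.6/1725 = 0.2705.
θ = arctan(0.2705) = 15.14°.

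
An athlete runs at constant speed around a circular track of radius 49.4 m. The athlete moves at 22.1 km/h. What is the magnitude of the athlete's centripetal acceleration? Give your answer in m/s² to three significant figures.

0.763 m/s²

v = 22.1 km/h = 22.1/3.6 = 6.139 m/s.
a_c = v²/r = (6.139)²/49.4 = 37.69/49.4 = 0.7629 m/s².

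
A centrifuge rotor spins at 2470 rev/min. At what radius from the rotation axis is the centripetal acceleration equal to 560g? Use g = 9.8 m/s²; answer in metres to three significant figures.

0.0820 m

ω = 2470 rev/min × 2π/60 = 258.7 rad/s.
a_c = ω²r = 560g ⇒ r = 560 × 9.8 / (258.7)² = 5488/66900 = 0.08203 m.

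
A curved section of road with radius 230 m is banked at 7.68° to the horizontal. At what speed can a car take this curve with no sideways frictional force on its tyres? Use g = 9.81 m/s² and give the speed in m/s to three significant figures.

On a frictionless banked curve, N sinθ = mv²/r and N cosθ = mg, so tanθ = v²/(rg).
v = √(r g tanθ) = √(230 × 9.81 × tan 7.68°) = √(230 × 9.81 × 0.1348) = √304.3 = 17.44 m/s.

17.4 m/s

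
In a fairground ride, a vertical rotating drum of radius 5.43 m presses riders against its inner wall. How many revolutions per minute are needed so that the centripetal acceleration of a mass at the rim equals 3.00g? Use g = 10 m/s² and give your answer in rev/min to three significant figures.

22.4 rev/min

Require ω²r = 3.00g, so ω = √(3.00 × 10.0/5.43) = 2.351 rad/s.
In rev/min: ω × 60/(2π) = 2.351 × 60/(2π) = 22.45 rev/min.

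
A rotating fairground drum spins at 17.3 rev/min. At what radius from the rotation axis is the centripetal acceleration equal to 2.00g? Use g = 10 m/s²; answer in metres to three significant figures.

6.09 m

ω = 17.3 rev/min × 2π/60 = 1.812 rad/s.
a_c = ω²r = 2.00g ⇒ r = 2.00 × 10.0 / (1.812)² = 20.00/3.282 = 6.094 m.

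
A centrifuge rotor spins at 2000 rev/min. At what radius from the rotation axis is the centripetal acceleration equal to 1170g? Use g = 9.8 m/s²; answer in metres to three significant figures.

ω = 2000 rev/min × 2π/60 = 209.4 rad/s.
a_c = ω²r = 1170g ⇒ r = 1170 × 9.8 / (209.4)² = 11470/43860 = 0.2614 m.

0.261 m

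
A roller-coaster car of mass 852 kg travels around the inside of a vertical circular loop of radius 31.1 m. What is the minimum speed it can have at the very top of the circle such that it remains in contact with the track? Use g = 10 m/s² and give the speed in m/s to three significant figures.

17.6 m/s

At the top, both weight mg and N point toward the centre: N + mg = mv²/r.
At minimum speed N → 0, so mg = mv_min²/r ⇒ v_min = √(g r) = √(10.0 × 31.1) = 17.64 m/s.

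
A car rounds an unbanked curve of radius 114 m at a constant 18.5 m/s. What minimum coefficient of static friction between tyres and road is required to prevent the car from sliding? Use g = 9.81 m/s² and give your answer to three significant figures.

0.306

Friction provides the centripetal force: μ_s m g = m v²/r, so μ_s = v²/(g r) = (18.50)²/(9.81 × 114) = 342.2/1118 = 0.3060.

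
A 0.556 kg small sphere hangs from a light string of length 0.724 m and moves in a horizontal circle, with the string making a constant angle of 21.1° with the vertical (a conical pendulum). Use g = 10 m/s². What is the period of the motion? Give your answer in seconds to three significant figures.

1.63 s

r = L sinθ = 0.2606 m. From T sinθ = mω²r and T cosθ = mg: tanθ = ω²r/g, so ω² = g tanθ / r = g/(L cosθ).
ω = √(g/(L cosθ)) = √(10.0/(0.724 × 0.9330)) = √14.80 = 3.848 rad/s.
Period = 2π/ω = 1.633 s.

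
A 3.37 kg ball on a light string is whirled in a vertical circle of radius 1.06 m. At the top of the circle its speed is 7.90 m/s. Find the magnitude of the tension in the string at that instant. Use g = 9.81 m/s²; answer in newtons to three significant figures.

165 N

At the top, both T and the weight mg point inward (toward the centre), so T + mg = mv²/r.
T = m(v²/r − g) = 3.37 × ((7.90)²/1.06 − 9.81) = 3.37 × (58.88 − 9.81) = 3.37 × 49.07 = 165.4 N.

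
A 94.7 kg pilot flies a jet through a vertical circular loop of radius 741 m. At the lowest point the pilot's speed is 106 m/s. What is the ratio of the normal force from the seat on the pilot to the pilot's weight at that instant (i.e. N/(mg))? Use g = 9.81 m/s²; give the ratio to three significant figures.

2.55

At the bottom, N − mg = mv²/r, so N = m(v²/r + g) and N/(mg) = v²/(rg) + 1 = (106)²/(741 × 9.81) + 1 = 1.546 + 1 = 2.546.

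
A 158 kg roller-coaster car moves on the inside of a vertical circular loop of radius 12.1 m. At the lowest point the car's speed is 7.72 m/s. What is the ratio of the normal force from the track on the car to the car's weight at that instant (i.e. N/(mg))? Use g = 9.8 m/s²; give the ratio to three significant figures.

At the bottom, N − mg = mv²/r, so N = m(v²/r + g) and N/(mg) = v²/(rg) + 1 = (7.72)²/(12.1 × 9.8) + 1 = 0.5026 + 1 = 1.503.

1.50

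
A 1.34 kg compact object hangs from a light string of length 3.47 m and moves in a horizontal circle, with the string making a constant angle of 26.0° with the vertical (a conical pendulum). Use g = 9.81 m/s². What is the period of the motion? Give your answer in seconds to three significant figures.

r = L sinθ = 1.521 m. From T sinθ = mω²r and T cosθ = mg: tanθ = ω²r/g, so ω² = g tanθ / r = g/(L cosθ).
ω = √(g/(L cosθ)) = √(9.81/(3.47 × 0.8988)) = √3.145 = 1.774 rad/s.
Period = 2π/ω = 3.543 s.

3.54 s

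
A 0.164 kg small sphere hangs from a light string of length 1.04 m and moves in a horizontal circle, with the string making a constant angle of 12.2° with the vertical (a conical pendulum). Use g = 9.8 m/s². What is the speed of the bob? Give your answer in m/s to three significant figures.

The radius of the circle is r = L sinθ = 1.04 × sin 12.2° = 0.2198 m.
Horizontally T sinθ = mv²/r and vertically T cosθ = mg, so tanθ = v²/(rg).
v = √(r g tanθ) = √(0.2198 × 9.8 × 0.2162) = √0.4657 = 0.6824 m/s.

0.682 m/s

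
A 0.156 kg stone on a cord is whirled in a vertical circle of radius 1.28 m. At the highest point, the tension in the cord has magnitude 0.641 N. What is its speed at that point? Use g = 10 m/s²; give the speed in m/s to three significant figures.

4.25 m/s

At the top, T + mg = mv²/r, so v = √(r(T/m + g)) = √(1.28 × (0.641/0.156 + 10.0)) = √(1.28 × 14.11) = √18.06 = 4.250 m/s.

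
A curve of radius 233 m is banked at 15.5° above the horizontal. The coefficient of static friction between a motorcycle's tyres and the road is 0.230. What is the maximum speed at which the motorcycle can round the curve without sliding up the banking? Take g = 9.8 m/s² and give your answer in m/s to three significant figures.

At the maximum speed, friction acts down the slope at its limiting value f = μN. Radially (horizontal, toward centre): N sinθ + μN cosθ = mv²/r. Vertically: N cosθ − μN sinθ = mg.
Dividing: v² = r g (sinθ + μcosθ)/(cosθ − μsinθ).
sinθ + μcosθ = 0.2672 + 0.230×0.9636 = 0.4889; cosθ − μsinθ = 0.9636 − 0.230×0.2672 = 0.9022.
v² = 233 × 9.8 × 0.4889/0.9022 = 1237 m²/s², so v = 35.18 m/s.

35.2 m/s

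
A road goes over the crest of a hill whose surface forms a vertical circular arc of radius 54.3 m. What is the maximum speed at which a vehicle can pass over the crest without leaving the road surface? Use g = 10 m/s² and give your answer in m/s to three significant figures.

23.3 m/s

At the crest the centre of the circle is below the vehicle, so the net downward (centripetal) force is mg − N = mv²/r.
The vehicle leaves the road when N → 0, giving v_max = √(g r) = √(10.0 × 54.3) = 23.30 m/s.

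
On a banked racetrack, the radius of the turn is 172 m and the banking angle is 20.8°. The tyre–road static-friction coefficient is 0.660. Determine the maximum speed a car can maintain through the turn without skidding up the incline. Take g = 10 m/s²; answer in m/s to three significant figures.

48.9 m/s

At the maximum speed, friction acts down the slope at its limiting value f = μN. Radially (horizontal, toward centre): N sinθ + μN cosθ = mv²/r. Vertically: N cosθ − μN sinθ = mg.
Dividing: v² = r g (sinθ + μcosθ)/(cosθ − μsinθ).
sinθ + μcosθ = 0.3551 + 0.660×0.9348 = 0.9721; cosθ − μsinθ = 0.9348 − 0.660×0.3551 = 0.7005.
v² = 172 × 10.0 × 0.9721/0.7005 = 2387 m²/s², so v = 48.86 m/s.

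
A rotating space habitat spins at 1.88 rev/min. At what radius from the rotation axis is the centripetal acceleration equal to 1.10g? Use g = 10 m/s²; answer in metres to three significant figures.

284 m

ω = 1.88 rev/min × 2π/60 = 0.1969 rad/s.
a_c = ω²r = 1.10g ⇒ r = 1.10 × 10.0 / (0.1969)² = 11.00/0.03876 = 283.8 m.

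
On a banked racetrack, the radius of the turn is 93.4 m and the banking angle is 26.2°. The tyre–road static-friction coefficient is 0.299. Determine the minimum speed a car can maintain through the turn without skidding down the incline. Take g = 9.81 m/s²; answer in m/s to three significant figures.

At the minimum speed, friction acts up the slope at its limiting value f = μN. Radially (horizontal, toward centre): N sinθ − μN cosθ = mv²/r. Vertically: N cosθ + μN sinθ = mg.
Dividing: v² = r g (sinθ − μcosθ)/(cosθ + μsinθ).
sinθ − μcosθ = 0.4415 − 0.299×0.8973 = 0.1732; cosθ + μsinθ = 0.8973 + 0.299×0.4415 = 1.029.
v² = 93.4 × 9.81 × 0.1732/1.029 = 154.2 m²/s², so v = 12.42 m/s.

12.4 m/s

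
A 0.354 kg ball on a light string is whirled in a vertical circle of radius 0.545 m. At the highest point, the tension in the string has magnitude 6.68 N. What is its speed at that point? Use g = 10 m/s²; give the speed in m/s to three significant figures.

3.97 m/s

At the top, T + mg = mv²/r, so v = √(r(T/m + g)) = √(0.545 × (6.68/0.354 + 10.0)) = √(0.545 × 28.87) = √15.73 = 3.967 m/s.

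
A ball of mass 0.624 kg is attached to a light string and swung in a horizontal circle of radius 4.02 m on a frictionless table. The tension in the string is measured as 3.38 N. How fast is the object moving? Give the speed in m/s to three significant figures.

T = m v²/r ⇒ v = √(T r / m) = √(3.38 × 4.02 / 0.624) = √21.78 = 4.666 m/s.

4.67 m/s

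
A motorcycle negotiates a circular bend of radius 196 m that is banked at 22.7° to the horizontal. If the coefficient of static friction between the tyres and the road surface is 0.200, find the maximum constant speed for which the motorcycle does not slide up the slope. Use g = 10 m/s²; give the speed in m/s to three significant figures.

At the maximum speed, friction acts down the slope at its limiting value f = μN. Radially (horizontal, toward centre): N sinθ + μN cosθ = mv²/r. Vertically: N cosθ − μN sinθ = mg.
Dividing: v² = r g (sinθ + μcosθ)/(cosθ − μsinθ).
sinθ + μcosθ = 0.3859 + 0.200×0.9225 = 0.5704; cosθ − μsinθ = 0.9225 − 0.200×0.3859 = 0.8454.
v² = 196 × 10.0 × 0.5704/0.8454 = 1323 m²/s², so v = 36.37 m/s.

36.4 m/s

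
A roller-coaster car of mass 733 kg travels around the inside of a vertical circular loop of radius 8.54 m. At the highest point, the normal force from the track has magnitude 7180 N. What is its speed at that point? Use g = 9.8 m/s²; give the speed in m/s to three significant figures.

12.9 m/s

At the top, N + mg = mv²/r, so v = √(r(N/m + g)) = √(8.54 × (7180/733 + 9.8)) = √(8.54 × 19.60) = √167.3 = 12.94 m/s.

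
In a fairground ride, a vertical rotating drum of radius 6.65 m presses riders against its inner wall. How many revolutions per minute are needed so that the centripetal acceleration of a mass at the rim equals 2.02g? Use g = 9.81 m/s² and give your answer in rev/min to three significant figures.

Require ω²r = 2.02g, so ω = √(2.02 × 9.81/6.65) = 1.726 rad/s.
In rev/min: ω × 60/(2π) = 1.726 × 60/(2π) = 16.48 rev/min.

16.5 rev/min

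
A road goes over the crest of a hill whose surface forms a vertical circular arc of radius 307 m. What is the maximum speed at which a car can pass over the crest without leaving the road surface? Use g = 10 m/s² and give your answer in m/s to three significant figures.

55.4 m/s

At the crest the centre of the circle is below the car, so the net downward (centripetal) force is mg − N = mv²/r.
The car leaves the road when N → 0, giving v_max = √(g r) = √(10.0 × 307) = 55.41 m/s.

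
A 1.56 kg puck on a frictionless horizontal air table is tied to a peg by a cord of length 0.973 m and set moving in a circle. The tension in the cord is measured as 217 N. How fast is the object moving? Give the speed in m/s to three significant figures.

T = m v²/r ⇒ v = √(T r / m) = √(217 × 0.973 / 1.56) = √135.3 = 11.63 m/s.

11.6 m/s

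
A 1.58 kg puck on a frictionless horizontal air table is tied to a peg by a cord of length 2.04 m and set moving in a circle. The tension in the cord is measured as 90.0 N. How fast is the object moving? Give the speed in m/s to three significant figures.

10.8 m/s

T = m v²/r ⇒ v = √(T r / m) = √(90.0 × 2.04 / 1.58) = √116.2 = 10.78 m/s.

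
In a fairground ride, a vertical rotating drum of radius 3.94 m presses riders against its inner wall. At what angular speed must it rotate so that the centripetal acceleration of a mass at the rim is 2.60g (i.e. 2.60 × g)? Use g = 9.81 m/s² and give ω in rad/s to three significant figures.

Centripetal acceleration a_c = ω²r. Setting ω²r = 2.60g:
ω = √(2.60g / r) = √(2.60 × 9.81 / 3.94) = √6.474 = 2.544 rad/s.

2.54 rad/s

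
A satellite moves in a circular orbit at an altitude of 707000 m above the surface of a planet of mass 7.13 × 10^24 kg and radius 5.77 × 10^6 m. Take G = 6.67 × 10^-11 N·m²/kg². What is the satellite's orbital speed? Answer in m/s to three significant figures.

Orbital radius r = R + h = 5.77 × 10^6 + 707000 = 6.477 × 10^6 m.
Gravity supplies the centripetal force: G M m / r² = m v² / r, so v = √(GM/r).
v = √(6.67 × 10^-11 × 7.13 × 10^24 / 6.477 × 10^6) = √(7.342 × 10^7) = 8569 m/s.

8570 m/s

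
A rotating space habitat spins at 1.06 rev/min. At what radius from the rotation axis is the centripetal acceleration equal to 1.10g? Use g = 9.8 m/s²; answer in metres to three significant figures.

875 m

ω = 1.06 rev/min × 2π/60 = 0.1110 rad/s.
a_c = ω²r = 1.10g ⇒ r = 1.10 × 9.8 / (0.1110)² = 10.78/0.01232 = 874.9 m.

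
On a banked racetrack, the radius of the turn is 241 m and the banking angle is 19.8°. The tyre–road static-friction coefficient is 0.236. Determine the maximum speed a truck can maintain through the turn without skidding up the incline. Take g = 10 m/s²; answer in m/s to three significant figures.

At the maximum speed, friction acts down the slope at its limiting value f = μN. Radially (horizontal, toward centre): N sinθ + μN cosθ = mv²/r. Vertically: N cosθ − μN sinθ = mg.
Dividing: v² = r g (sinθ + μcosθ)/(cosθ − μsinθ).
sinθ + μcosθ = 0.3387 + 0.236×0.9409 = 0.5608; cosθ − μsinθ = 0.9409 − 0.236×0.3387 = 0.8609.
v² = 241 × 10.0 × 0.5608/0.8609 = 1570 m²/s², so v = 39.62 m/s.

39.6 m/s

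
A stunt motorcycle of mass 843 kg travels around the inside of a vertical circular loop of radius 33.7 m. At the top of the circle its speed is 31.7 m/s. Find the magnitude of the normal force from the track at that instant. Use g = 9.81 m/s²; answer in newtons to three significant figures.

16900 N

At the top, both N and the weight mg point inward (toward the centre), so N + mg = mv²/r.
N = m(v²/r − g) = 843 × ((31.7)²/33.7 − 9.81) = 843 × (29.82 − 9.81) = 843 × 20.01 = 16870 N.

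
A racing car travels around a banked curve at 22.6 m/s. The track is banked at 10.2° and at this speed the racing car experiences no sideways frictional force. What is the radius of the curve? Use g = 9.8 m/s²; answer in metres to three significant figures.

290 m

Frictionless banking: tanθ = v²/(rg), so r = v²/(g tanθ).
r = (22.6)²/(9.8 × tan 10.2°) = 510.8/(9.8 × 0.1799) = 510.8/1.763 = 289.7 m.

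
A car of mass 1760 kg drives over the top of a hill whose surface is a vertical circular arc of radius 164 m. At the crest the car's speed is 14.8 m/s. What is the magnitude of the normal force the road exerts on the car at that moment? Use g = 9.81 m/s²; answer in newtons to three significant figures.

At the crest the centripetal acceleration points downward (toward the centre of the arc), so mg − N = mv²/r.
N = m(g − v²/r) = 1760 × (9.81 − (14.8)²/164) = 1760 × (9.81 − 1.336) = 1760 × 8.474 = 14910 N.

14900 N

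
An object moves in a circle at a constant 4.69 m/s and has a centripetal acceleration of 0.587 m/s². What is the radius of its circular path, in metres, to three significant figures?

37.5 m

a_c = v²/r ⇒ r = v²/a_c = (4.69)²/0.587 = 22.00/0.587 = 37.47 m.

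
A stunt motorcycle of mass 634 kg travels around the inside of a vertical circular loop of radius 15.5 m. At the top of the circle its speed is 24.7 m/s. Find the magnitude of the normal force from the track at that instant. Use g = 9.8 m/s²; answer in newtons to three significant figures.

At the top, both N and the weight mg point inward (toward the centre), so N + mg = mv²/r.
N = m(v²/r − g) = 634 × ((24.7)²/15.5 − 9.8) = 634 × (39.36 − 9.8) = 634 × 29.56 = 18740 N.

18700 N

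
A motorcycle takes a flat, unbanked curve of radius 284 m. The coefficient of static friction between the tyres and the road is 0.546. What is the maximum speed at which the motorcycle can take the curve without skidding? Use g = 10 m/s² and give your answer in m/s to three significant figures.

On a flat curve, static friction is the only horizontal force, so it must supply the full centripetal force: μ_s m g = m v²/r.
Mass cancels: v_max = √(μ_s g r) = √(0.546 × 10.0 × 284) = √1551 = 39.38 m/s.

39.4 m/s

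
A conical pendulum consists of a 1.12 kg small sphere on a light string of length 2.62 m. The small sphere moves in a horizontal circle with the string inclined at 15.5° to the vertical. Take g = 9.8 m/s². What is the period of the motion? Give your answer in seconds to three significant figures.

r = L sinθ = 0.7002 m. From T sinθ = mω²r and T cosθ = mg: tanθ = ω²r/g, so ω² = g tanθ / r = g/(L cosθ).
ω = √(g/(L cosθ)) = √(9.8/(2.62 × 0.9636)) = √3.882 = 1.970 rad/s.
Period = 2π/ω = 3.189 s.

3.19 s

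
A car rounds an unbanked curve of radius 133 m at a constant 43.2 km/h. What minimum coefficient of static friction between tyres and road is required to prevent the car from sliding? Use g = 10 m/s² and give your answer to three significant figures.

v = 43.2/3.6 = 12.00 m/s.
Friction provides the centripetal force: μ_s m g = m v²/r, so μ_s = v²/(g r) = (12.00)²/(10.0 × 133) = 144.0/1330 = 0.1083.

0.108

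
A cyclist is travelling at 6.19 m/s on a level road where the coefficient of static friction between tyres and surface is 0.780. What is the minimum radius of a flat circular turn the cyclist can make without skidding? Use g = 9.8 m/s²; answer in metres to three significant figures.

At the limit, μ_s m g = m v²/r, so r_min = v²/(μ_s g) = (6.19)²/(0.780 × 9.8) = 38.32/7.644 = 5.013 m.

5.01 m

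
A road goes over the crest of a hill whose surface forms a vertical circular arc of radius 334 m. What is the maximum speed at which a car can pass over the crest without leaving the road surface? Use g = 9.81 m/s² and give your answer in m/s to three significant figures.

At the crest the centre of the circle is below the car, so the net downward (centripetal) force is mg − N = mv²/r.
The car leaves the road when N → 0, giving v_max = √(g r) = √(9.81 × 334) = 57.24 m/s.

57.2 m/s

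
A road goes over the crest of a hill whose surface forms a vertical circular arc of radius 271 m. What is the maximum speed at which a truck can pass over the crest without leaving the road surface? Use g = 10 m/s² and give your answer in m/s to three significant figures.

At the crest the centre of the circle is below the truck, so the net downward (centripetal) force is mg − N = mv²/r.
The truck leaves the road when N → 0, giving v_max = √(g r) = √(10.0 × 271) = 52.06 m/s.

52.1 m/s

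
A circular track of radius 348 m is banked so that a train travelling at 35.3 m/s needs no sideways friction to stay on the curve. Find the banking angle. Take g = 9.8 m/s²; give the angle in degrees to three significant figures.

With no friction, the horizontal component of the normal force provides the centripetal force: N sinθ = mv²/r, while N cosθ = mg vertically.
Dividing: tanθ = v²/(r g) = (35.3)²/(348 × 9.8) = 1246/3410 = 0.3654.
θ = arctan(0.3654) = 20.07°.

20.1°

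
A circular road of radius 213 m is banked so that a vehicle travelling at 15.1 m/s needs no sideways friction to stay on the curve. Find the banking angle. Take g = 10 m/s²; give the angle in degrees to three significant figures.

6.11°

With no friction, the horizontal component of the normal force provides the centripetal force: N sinθ = mv²/r, while N cosθ = mg vertically.
Dividing: tanθ = v²/(r g) = (15.1)²/(213 × 10.0) = 228.0/2130 = 0.1070.
θ = arctan(0.1070) = 6.110°.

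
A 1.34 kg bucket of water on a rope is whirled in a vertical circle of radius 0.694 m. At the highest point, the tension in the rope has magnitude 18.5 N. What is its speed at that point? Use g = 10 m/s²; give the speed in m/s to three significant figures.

At the top, T + mg = mv²/r, so v = √(r(T/m + g)) = √(0.694 × (18.5/1.34 + 10.0)) = √(0.694 × 23.81) = √16.52 = 4.065 m/s.

4.06 m/s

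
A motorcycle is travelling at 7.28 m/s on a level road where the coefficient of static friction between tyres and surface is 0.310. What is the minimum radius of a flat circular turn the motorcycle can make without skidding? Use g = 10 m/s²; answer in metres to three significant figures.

17.1 m

At the limit, μ_s m g = m v²/r, so r_min = v²/(μ_s g) = (7.28)²/(0.310 × 10.0) = 53.00/3.100 = 17.10 m.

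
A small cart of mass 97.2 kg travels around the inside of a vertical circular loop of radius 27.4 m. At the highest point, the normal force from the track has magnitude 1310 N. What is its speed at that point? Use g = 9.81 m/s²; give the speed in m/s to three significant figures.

25.3 m/s

At the top, N + mg = mv²/r, so v = √(r(N/m + g)) = √(27.4 × (1310/97.2 + 9.81)) = √(27.4 × 23.29) = √638.1 = 25.26 m/s.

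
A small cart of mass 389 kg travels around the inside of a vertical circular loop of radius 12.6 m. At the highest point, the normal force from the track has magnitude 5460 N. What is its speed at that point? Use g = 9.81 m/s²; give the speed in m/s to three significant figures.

17.3 m/s

At the top, N + mg = mv²/r, so v = √(r(N/m + g)) = √(12.6 × (5460/389 + 9.81)) = √(12.6 × 23.85) = √300.5 = 17.33 m/s.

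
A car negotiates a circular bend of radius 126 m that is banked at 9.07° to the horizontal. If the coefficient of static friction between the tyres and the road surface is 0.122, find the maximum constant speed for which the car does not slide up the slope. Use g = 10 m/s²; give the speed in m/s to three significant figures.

19.0 m/s

At the maximum speed, friction acts down the slope at its limiting value f = μN. Radially (horizontal, toward centre): N sinθ + μN cosθ = mv²/r. Vertically: N cosθ − μN sinθ = mg.
Dividing: v² = r g (sinθ + μcosθ)/(cosθ − μsinθ).
sinθ + μcosθ = 0.1576 + 0.122×0.9875 = 0.2781; cosθ − μsinθ = 0.9875 − 0.122×0.1576 = 0.9683.
v² = 126 × 10.0 × 0.2781/0.9683 = 361.9 m²/s², so v = 19.02 m/s.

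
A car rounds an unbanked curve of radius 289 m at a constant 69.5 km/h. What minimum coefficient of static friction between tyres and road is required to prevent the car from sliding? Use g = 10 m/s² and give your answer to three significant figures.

v = 69.5/3.6 = 19.31 m/s.
Friction provides the centripetal force: μ_s m g = m v²/r, so μ_s = v²/(g r) = (19.31)²/(10.0 × 289) = 372.7/2890 = 0.1290.

0.129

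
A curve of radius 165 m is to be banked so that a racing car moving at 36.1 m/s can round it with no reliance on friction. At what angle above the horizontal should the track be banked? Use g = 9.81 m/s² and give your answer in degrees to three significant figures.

38.8°

For a frictionless banked turn: horizontally N sinθ = mv²/r and vertically N cosθ = mg.
Dividing: tanθ = v²/(r g) = (36.1)²/(165 × 9.81) = 1303/1619 = 0.8051.
θ = arctan(0.8051) = 38.84°.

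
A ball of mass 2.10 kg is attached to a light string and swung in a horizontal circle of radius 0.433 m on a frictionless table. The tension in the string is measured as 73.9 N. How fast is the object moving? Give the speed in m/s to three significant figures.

3.90 m/s

T = m v²/r ⇒ v = √(T r / m) = √(73.9 × 0.433 / 2.10) = √15.24 = 3.904 m/s.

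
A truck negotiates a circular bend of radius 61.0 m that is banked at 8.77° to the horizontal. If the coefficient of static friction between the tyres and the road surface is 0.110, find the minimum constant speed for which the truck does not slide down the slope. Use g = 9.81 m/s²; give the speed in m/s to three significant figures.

5.10 m/s

At the minimum speed, friction acts up the slope at its limiting value f = μN. Radially (horizontal, toward centre): N sinθ − μN cosθ = mv²/r. Vertically: N cosθ + μN sinθ = mg.
Dividing: v² = r g (sinθ − μcosθ)/(cosθ + μsinθ).
sinθ − μcosθ = 0.1525 − 0.110×0.9883 = 0.04375; cosθ + μsinθ = 0.9883 + 0.110×0.1525 = 1.005.
v² = 61.0 × 9.81 × 0.04375/1.005 = 26.05 m²/s², so v = 5.104 m/s.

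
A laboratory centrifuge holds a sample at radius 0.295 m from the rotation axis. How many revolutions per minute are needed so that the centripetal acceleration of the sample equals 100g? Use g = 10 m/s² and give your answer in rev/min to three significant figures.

Require ω²r = 100g, so ω = √(100 × 10.0/0.295) = 58.22 rad/s.
In rev/min: ω × 60/(2π) = 58.22 × 60/(2π) = 556.0 rev/min.

556 rev/min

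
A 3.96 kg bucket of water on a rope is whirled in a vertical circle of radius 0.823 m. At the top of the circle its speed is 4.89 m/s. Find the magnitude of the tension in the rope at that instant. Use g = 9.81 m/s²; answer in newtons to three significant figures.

At the top, both T and the weight mg point inward (toward the centre), so T + mg = mv²/r.
T = m(v²/r − g) = 3.96 × ((4.89)²/0.823 − 9.81) = 3.96 × (29.05 − 9.81) = 3.96 × 19.24 = 76.21 N.

76.2 N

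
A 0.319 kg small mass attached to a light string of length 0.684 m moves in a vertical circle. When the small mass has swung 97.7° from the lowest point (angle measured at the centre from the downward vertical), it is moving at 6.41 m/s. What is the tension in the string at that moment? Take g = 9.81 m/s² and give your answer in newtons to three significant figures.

Take the radial direction toward the centre of the circle as positive. The component of the weight along the string toward the centre is −mg cos φ (φ measured from the bottom), so Newton's second law along the string gives T − mg cos φ = m v²/r.
cos 97.7° = -0.1340, so T = m(v²/r + g cos φ) = 0.319 × ((6.41)²/0.684 + 9.81 × -0.1340) = 0.319 × (60.07 + (-1.314)) = 0.319 × 58.76 = 18.74 N.

18.7 N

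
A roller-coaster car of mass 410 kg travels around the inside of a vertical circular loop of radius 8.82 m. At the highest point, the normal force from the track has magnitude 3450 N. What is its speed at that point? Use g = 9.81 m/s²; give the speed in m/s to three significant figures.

12.7 m/s

At the top, N + mg = mv²/r, so v = √(r(N/m + g)) = √(8.82 × (3450/410 + 9.81)) = √(8.82 × 18.22) = √160.7 = 12.68 m/s.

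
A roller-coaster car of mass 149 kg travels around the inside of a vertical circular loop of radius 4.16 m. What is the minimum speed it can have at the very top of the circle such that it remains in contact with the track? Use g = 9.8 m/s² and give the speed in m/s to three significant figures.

6.38 m/s

At the highest point the centre is directly below, so both the weight and N act inward: N + mg = mv²/r.
At minimum speed N → 0, so mg = mv_min²/r ⇒ v_min = √(g r) = √(9.8 × 4.16) = 6.385 m/s.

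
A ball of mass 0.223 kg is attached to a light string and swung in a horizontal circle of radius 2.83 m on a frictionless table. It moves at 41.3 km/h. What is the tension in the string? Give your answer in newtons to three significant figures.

v = 41.3 km/h = 41.3/3.6 = 11.47 m/s.
The tension is the only horizontal force, so it supplies the full centripetal force: T = m v²/r = 0.223 × (11.47)²/2.83 = 0.223 × 131.6/2.83 = 10.37 N.

10.4 N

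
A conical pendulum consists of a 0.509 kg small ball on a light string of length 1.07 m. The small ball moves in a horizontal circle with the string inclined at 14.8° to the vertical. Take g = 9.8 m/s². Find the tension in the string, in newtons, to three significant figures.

Vertically the bob has no acceleration, so T cosθ = mg.
T = mg/cosθ = 0.509 × 9.8 / cos 14.8° = 4.988/0.9668 = 5.159 N.

5.16 N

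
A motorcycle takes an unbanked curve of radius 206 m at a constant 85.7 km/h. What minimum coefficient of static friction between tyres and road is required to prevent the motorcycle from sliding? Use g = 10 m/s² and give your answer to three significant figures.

0.275

v = 85.7/3.6 = 23.81 m/s.
Friction provides the centripetal force: μ_s m g = m v²/r, so μ_s = v²/(g r) = (23.81)²/(10.0 × 206) = 566.7/2060 = 0.2751.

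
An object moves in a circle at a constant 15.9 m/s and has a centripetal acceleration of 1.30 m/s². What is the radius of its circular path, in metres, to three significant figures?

194 m

a_c = v²/r ⇒ r = v²/a_c = (15.9)²/1.30 = 252.8/1.30 = 194.5 m.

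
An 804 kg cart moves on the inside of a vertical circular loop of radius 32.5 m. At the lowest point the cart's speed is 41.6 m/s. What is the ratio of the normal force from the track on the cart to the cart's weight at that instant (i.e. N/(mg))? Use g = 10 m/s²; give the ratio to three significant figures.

At the bottom, N − mg = mv²/r, so N = m(v²/r + g) and N/(mg) = v²/(rg) + 1 = (41.6)²/(32.5 × 10.0) + 1 = 5.325 + 1 = 6.325.

6.32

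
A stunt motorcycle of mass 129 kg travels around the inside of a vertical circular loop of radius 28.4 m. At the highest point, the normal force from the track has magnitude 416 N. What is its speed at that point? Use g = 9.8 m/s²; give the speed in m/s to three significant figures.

19.2 m/s

At the top, N + mg = mv²/r, so v = √(r(N/m + g)) = √(28.4 × (416/129 + 9.8)) = √(28.4 × 13.02) = √369.9 = 19.23 m/s.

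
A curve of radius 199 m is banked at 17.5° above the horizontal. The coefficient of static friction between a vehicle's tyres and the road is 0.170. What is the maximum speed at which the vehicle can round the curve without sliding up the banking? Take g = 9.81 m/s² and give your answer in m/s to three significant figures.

31.6 m/s

At the maximum speed, friction acts down the slope at its limiting value f = μN. Radially (horizontal, toward centre): N sinθ + μN cosθ = mv²/r. Vertically: N cosθ − μN sinθ = mg.
Dividing: v² = r g (sinθ + μcosθ)/(cosθ − μsinθ).
sinθ + μcosθ = 0.3007 + 0.170×0.9537 = 0.4628; cosθ − μsinθ = 0.9537 − 0.170×0.3007 = 0.9026.
v² = 199 × 9.81 × 0.4628/0.9026 = 1001 m²/s², so v = 31.64 m/s.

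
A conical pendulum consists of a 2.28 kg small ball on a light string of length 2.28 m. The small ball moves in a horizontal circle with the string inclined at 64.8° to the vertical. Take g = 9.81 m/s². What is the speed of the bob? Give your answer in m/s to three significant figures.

The radius of the circle is r = L sinθ = 2.28 × sin 64.8° = 2.063 m.
Horizontally T sinθ = mv²/r and vertically T cosθ = mg, so tanθ = v²/(rg).
v = √(r g tanθ) = √(2.063 × 9.81 × 2.125) = √43.01 = 6.558 m/s.

6.56 m/s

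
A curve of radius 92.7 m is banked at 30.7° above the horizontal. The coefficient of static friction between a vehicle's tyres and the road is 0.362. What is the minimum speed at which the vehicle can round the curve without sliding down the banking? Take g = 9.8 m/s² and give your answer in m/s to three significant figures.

At the minimum speed, friction acts up the slope at its limiting value f = μN. Radially (horizontal, toward centre): N sinθ − μN cosθ = mv²/r. Vertically: N cosθ + μN sinθ = mg.
Dividing: v² = r g (sinθ − μcosθ)/(cosθ + μsinθ).
sinθ − μcosθ = 0.5105 − 0.362×0.8599 = 0.1993; cosθ + μsinθ = 0.8599 + 0.362×0.5105 = 1.045.
v² = 92.7 × 9.8 × 0.1993/1.045 = 173.3 m²/s², so v = 13.16 m/s.

13.2 m/s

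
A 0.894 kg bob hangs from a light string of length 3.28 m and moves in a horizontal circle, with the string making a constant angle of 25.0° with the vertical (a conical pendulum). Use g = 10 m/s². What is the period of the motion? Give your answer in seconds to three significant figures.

3.43 s

r = L sinθ = 1.386 m. From T sinθ = mω²r and T cosθ = mg: tanθ = ω²r/g, so ω² = g tanθ / r = g/(L cosθ).
ω = √(g/(L cosθ)) = √(10.0/(3.28 × 0.9063)) = √3.364 = 1.834 rad/s.
Period = 2π/ω = 3.426 s.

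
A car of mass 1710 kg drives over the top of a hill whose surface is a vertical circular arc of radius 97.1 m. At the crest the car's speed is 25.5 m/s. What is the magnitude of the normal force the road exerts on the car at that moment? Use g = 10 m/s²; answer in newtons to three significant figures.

5650 N

At the crest the centripetal acceleration points downward (toward the centre of the arc), so mg − N = mv²/r.
N = m(g − v²/r) = 1710 × (10.0 − (25.5)²/97.1) = 1710 × (10.0 − 6.697) = 1710 × 3.303 = 5649 N.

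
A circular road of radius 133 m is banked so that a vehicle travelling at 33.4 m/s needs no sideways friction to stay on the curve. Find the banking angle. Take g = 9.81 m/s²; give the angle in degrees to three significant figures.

For a frictionless banked turn: horizontally N sinθ = mv²/r and vertically N cosθ = mg.
Dividing: tanθ = v²/(r g) = (33.4)²/(133 × 9.81) = 1116/1305 = 0.8550.
θ = arctan(0.8550) = 40.53°.

40.5°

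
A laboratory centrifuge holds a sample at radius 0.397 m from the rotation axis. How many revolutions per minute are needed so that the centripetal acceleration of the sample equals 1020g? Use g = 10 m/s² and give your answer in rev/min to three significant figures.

1530 rev/min

Require ω²r = 1020g, so ω = √(1020 × 10.0/0.397) = 160.3 rad/s.
In rev/min: ω × 60/(2π) = 160.3 × 60/(2π) = 1531 rev/min.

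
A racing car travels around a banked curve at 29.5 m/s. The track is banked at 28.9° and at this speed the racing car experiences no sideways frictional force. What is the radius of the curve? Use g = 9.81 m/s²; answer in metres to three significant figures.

Frictionless banking: tanθ = v²/(rg), so r = v²/(g tanθ).
r = (29.5)²/(9.81 × tan 28.9°) = 870.2/(9.81 × 0.5520) = 870.2/5.415 = 160.7 m.

161 m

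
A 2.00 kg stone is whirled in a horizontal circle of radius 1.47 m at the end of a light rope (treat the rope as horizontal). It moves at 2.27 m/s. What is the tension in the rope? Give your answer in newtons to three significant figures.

7.01 N

The tension is the only horizontal force, so it supplies the full centripetal force: T = m v²/r = 2.00 × (2.270)²/1.47 = 2.00 × 5.153/1.47 = 7.011 N.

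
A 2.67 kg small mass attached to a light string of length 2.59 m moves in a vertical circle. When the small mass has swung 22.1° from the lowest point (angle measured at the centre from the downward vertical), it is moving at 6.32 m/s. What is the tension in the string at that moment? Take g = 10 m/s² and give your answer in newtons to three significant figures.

65.9 N

Take the radial direction toward the centre of the circle as positive. The component of the weight along the string toward the centre is −mg cos φ (φ measured from the bottom), so Newton's second law along the string gives T − mg cos φ = m v²/r.
cos 22.1° = 0.9265, so T = m(v²/r + g cos φ) = 2.67 × ((6.32)²/2.59 + 10.0 × 0.9265) = 2.67 × (15.42 + (9.265)) = 2.67 × 24.69 = 65.91 N.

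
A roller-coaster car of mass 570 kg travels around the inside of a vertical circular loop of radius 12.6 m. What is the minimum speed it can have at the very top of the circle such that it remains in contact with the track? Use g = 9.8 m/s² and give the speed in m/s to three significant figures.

At the highest point the centre is directly below, so both the weight and N act inward: N + mg = mv²/r.
At minimum speed N → 0, so mg = mv_min²/r ⇒ v_min = √(g r) = √(9.8 × 12.6) = 11.11 m/s.

11.1 m/s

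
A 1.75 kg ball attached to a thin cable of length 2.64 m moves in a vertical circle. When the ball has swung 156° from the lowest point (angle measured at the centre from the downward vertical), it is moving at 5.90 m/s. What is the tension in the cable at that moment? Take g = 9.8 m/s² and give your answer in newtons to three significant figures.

Take the radial direction toward the centre of the circle as positive. The component of the weight along the string toward the centre is −mg cos φ (φ measured from the bottom), so Newton's second law along the string gives T − mg cos φ = m v²/r.
cos 156° = -0.9135, so T = m(v²/r + g cos φ) = 1.75 × ((5.90)²/2.64 + 9.8 × -0.9135) = 1.75 × (13.19 + (-8.953)) = 1.75 × 4.233 = 7.408 N.

7.41 N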